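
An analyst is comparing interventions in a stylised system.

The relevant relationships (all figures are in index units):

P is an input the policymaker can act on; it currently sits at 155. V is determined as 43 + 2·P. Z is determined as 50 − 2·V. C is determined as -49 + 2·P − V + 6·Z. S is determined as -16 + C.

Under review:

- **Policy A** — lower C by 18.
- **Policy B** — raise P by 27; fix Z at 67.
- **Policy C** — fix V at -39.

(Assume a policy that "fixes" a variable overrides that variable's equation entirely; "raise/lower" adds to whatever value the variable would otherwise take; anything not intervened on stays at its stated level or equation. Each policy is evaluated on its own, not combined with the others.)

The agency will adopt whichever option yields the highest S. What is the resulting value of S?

1052

Policy A (C − 18):
  P = 155
  V = 43 + 2·155 = 353
  Z = 50 − 2·353 = -656
  C = -49 + 2·155 − 353 + 6·(-656) (−18 from intervention) = -4046
  S = -16 + (-4046) = -4062
Policy B (P + 27, Z := 67):
  P = 155 + 27 = 182
  V = 43 + 2·182 = 407
  Z = 67
  C = -49 + 2·182 − 407 + 6·67 = 310
  S = -16 + 310 = 294
Policy C (V := -39):
  P = 155
  V = -39
  Z = 50 − 2·(-39) = 128
  C = -49 + 2·155 − (-39) + 6·128 = 1068
  S = -16 + 1068 = 1052
Comparing — Policy A: S=-4062, Policy B: S=294, Policy C: S=1052. Highest is 1052 (Policy C).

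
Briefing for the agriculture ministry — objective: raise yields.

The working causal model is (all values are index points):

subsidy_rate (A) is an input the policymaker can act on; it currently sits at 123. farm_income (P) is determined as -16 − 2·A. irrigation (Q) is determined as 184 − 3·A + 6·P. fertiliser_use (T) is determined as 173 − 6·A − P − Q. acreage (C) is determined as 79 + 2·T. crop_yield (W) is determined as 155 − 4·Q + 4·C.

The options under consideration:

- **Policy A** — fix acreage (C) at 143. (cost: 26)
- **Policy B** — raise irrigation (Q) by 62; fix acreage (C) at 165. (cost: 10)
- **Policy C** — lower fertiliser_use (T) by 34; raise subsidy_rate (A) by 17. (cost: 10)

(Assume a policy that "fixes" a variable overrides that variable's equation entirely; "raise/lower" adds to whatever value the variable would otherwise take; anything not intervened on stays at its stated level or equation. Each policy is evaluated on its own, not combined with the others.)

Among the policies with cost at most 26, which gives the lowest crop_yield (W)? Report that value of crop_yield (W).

Policy A (C := 143):
  A = 123
  P = -16 − 2·123 = -262
  Q = 184 − 3·123 + 6·(-262) = -1757
  T = 173 − 6·123 − (-262) − (-1757) = 1454
  C = 143
  W = 155 − 4·(-1757) + 4·143 = 7755
Policy B (Q + 62, C := 165):
  A = 123
  P = -16 − 2·123 = -262
  Q = 184 − 3·123 + 6·(-262) (+62 from intervention) = -1695
  T = 173 − 6·123 − (-262) − (-1695) = 1392
  C = 165
  W = 155 − 4·(-1695) + 4·165 = 7595
Policy C (T − 34, A + 17):
  A = 123 + 17 = 140
  P = -16 − 2·140 = -296
  Q = 184 − 3·140 + 6·(-296) = -2012
  T = 173 − 6·140 − (-296) − (-2012) (−34 from intervention) = 1607
  C = 79 + 2·1607 = 3293
  W = 155 − 4·(-2012) + 4·3293 = 21375
Comparing — Policy A: W=7755, Policy B: W=7595, Policy C: W=21375. Lowest is 7595 (Policy B).

7595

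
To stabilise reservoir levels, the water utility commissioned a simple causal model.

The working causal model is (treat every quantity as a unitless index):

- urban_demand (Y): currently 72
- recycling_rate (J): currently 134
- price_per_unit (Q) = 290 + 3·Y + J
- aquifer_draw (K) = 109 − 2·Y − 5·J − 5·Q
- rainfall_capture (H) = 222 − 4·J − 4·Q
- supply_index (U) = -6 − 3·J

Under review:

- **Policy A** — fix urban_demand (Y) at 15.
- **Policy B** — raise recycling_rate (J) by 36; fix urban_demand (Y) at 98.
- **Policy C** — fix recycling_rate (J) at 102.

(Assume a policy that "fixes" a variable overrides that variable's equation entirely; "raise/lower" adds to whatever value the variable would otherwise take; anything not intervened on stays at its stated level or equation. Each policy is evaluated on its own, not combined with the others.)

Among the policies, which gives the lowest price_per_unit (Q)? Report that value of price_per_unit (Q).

469

Policy A (Y := 15):
  Y = 15
  J = 134
  Q = 290 + 3·15 + 134 = 469
Policy B (J + 36, Y := 98):
  Y = 98
  J = 134 + 36 = 170
  Q = 290 + 3·98 + 170 = 754
Policy C (J := 102):
  Y = 72
  J = 102
  Q = 290 + 3·72 + 102 = 608
Comparing — Policy A: Q=469, Policy B: Q=754, Policy C: Q=608. Lowest is 469 (Policy A).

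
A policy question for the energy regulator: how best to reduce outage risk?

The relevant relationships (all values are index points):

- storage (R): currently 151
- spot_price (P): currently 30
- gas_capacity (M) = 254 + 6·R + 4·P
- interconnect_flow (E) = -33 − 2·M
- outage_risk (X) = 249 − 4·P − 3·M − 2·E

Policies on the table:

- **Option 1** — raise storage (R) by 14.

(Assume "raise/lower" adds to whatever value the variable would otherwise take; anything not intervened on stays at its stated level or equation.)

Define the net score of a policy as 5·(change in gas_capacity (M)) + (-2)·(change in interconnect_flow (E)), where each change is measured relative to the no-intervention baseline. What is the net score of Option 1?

756

Baseline:
  R = 151
  P = 30
  M = 254 + 6·151 + 4·30 = 1280
  E = -33 − 2·1280 = -2593
Option 1 (R + 14):
  R = 151 + 14 = 165
  P = 30
  M = 254 + 6·165 + 4·30 = 1364
  E = -33 − 2·1364 = -2761
ΔM = 1364 − 1280 = 84; ΔE = -2761 − (-2593) = -168
Score = 5·84 + (-2)·(-168) = 756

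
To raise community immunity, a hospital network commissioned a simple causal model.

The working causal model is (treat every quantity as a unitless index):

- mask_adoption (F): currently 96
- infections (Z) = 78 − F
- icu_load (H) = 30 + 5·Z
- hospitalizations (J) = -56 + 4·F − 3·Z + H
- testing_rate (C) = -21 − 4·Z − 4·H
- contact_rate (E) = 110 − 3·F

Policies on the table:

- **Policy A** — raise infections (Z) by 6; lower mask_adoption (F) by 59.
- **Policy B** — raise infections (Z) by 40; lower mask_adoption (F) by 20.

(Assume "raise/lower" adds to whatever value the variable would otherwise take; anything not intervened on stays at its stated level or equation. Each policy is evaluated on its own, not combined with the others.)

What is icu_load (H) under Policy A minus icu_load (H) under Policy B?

Policy A (Z + 6, F − 59):
  F = 96 − 59 = 37
  Z = 78 − 37 (+6 from intervention) = 47
  H = 30 + 5·47 = 265
Policy B (Z + 40, F − 20):
  F = 96 − 20 = 76
  Z = 78 − 76 (+40 from intervention) = 42
  H = 30 + 5·42 = 240
H: 265 − 240 = 25

25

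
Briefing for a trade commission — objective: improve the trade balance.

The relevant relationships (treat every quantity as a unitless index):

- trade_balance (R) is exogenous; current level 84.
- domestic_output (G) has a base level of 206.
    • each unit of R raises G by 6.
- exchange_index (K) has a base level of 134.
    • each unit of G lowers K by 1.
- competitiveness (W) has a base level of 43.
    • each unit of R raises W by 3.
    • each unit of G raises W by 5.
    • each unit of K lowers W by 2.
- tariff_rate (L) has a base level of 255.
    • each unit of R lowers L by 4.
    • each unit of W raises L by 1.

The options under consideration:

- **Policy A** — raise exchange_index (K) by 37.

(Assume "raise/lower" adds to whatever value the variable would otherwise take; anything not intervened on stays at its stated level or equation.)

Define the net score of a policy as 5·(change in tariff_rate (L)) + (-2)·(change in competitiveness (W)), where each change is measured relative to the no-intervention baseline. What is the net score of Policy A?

Baseline:
  R = 84
  G = 206 + 6·84 = 710
  K = 134 − 710 = -576
  W = 43 + 3·84 + 5·710 − 2·(-576) = 4997
  L = 255 − 4·84 + 4997 = 4916
Policy A (K + 37):
  R = 84
  G = 206 + 6·84 = 710
  K = 134 − 710 (+37 from intervention) = -539
  W = 43 + 3·84 + 5·710 − 2·(-539) = 4923
  L = 255 − 4·84 + 4923 = 4842
ΔL = 4842 − 4916 = -74; ΔW = 4923 − 4997 = -74
Score = 5·(-74) + (-2)·(-74) = -222

-222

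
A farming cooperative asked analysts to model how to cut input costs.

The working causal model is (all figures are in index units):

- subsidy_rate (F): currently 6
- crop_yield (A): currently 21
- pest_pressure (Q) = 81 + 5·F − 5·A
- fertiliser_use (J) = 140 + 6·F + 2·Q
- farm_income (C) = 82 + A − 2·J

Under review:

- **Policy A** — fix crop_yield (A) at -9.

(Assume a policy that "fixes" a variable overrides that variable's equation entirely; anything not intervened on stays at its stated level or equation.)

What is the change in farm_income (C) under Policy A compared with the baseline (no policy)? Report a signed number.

Baseline:
  F = 6
  A = 21
  Q = 81 + 5·6 − 5·21 = 6
  J = 140 + 6·6 + 2·6 = 188
  C = 82 + 21 − 2·188 = -273
Policy A (A := -9):
  F = 6
  A = -9
  Q = 81 + 5·6 − 5·(-9) = 156
  J = 140 + 6·6 + 2·156 = 488
  C = 82 + (-9) − 2·488 = -903
Change in C: -903 − (-273) = -630

-630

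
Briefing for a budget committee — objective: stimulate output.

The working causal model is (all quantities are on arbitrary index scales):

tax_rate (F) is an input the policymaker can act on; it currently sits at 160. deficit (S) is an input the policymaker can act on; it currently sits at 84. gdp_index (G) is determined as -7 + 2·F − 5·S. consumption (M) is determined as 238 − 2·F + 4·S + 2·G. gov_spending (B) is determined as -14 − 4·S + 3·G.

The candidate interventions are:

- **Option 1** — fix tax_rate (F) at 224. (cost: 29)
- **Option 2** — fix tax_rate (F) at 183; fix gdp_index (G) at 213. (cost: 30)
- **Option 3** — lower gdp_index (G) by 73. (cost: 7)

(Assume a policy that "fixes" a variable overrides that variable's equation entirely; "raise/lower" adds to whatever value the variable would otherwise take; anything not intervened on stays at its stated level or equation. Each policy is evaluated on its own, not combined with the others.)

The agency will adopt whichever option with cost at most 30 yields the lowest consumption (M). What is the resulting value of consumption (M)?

-106

Option 1 (F := 224):
  F = 224
  S = 84
  G = -7 + 2·224 − 5·84 = 21
  M = 238 − 2·224 + 4·84 + 2·21 = 168
Option 2 (F := 183, G := 213):
  F = 183
  S = 84
  G = 213
  M = 238 − 2·183 + 4·84 + 2·213 = 634
Option 3 (G − 73):
  F = 160
  S = 84
  G = -7 + 2·160 − 5·84 (−73 from intervention) = -180
  M = 238 − 2·160 + 4·84 + 2·(-180) = -106
Comparing — Option 1: M=168, Option 2: M=634, Option 3: M=-106. Lowest is -106 (Option 3).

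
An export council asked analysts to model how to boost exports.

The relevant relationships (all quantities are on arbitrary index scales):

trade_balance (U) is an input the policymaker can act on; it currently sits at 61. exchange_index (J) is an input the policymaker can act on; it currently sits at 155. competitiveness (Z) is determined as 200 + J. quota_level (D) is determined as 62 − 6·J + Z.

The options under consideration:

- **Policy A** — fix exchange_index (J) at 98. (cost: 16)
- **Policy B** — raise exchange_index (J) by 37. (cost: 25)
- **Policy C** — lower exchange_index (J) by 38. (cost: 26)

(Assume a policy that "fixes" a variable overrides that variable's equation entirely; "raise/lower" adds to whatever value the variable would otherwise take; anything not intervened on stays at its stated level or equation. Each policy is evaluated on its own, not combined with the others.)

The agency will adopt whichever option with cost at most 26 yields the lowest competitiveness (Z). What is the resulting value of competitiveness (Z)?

298

Policy A (J := 98):
  J = 98
  Z = 200 + 98 = 298
Policy B (J + 37):
  J = 155 + 37 = 192
  Z = 200 + 192 = 392
Policy C (J − 38):
  J = 155 − 38 = 117
  Z = 200 + 117 = 317
Comparing — Policy A: Z=298, Policy B: Z=392, Policy C: Z=317. Lowest is 298 (Policy A).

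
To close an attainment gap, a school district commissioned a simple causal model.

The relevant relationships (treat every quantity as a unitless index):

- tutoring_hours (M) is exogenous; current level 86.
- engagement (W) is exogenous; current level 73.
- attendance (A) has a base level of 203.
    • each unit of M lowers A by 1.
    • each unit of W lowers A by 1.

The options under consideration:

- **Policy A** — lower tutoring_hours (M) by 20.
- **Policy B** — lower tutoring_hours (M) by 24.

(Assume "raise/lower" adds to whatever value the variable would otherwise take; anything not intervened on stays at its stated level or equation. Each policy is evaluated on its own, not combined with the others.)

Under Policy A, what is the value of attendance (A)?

Policy A (M − 20):
  M = 86 − 20 = 66
  W = 73
  A = 203 − 66 − 73 = 64

64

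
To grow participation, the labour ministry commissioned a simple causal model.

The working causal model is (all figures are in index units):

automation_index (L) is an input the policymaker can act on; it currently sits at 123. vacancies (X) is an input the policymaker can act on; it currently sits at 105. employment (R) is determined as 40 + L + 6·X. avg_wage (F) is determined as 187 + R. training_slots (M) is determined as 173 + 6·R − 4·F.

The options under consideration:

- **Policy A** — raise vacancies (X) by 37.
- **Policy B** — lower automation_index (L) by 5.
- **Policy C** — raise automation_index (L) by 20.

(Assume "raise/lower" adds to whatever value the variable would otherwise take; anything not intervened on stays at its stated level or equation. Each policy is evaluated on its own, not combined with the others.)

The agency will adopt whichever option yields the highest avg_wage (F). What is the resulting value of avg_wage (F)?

1202

Policy A (X + 37):
  L = 123
  X = 105 + 37 = 142
  R = 40 + 123 + 6·142 = 1015
  F = 187 + 1015 = 1202
Policy B (L − 5):
  L = 123 − 5 = 118
  X = 105
  R = 40 + 118 + 6·105 = 788
  F = 187 + 788 = 975
Policy C (L + 20):
  L = 123 + 20 = 143
  X = 105
  R = 40 + 143 + 6·105 = 813
  F = 187 + 813 = 1000
Comparing — Policy A: F=1202, Policy B: F=975, Policy C: F=1000. Highest is 1202 (Policy A).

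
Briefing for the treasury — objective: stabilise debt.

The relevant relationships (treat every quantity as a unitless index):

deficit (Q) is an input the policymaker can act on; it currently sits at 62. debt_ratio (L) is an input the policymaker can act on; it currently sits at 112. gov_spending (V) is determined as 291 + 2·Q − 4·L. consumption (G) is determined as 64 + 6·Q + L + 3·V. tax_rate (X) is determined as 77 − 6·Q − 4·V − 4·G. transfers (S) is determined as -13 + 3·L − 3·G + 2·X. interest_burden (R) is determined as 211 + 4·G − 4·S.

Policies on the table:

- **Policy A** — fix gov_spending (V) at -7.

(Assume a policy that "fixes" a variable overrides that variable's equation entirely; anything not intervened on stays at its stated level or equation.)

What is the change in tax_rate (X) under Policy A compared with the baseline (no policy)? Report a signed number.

Baseline:
  Q = 62
  L = 112
  V = 291 + 2·62 − 4·112 = -33
  G = 64 + 6·62 + 112 + 3·(-33) = 449
  X = 77 − 6·62 − 4·(-33) − 4·449 = -1959
Policy A (V := -7):
  Q = 62
  L = 112
  V = -7
  G = 64 + 6·62 + 112 + 3·(-7) = 527
  X = 77 − 6·62 − 4·(-7) − 4·527 = -2375
Change in X: -2375 − (-1959) = -416

-416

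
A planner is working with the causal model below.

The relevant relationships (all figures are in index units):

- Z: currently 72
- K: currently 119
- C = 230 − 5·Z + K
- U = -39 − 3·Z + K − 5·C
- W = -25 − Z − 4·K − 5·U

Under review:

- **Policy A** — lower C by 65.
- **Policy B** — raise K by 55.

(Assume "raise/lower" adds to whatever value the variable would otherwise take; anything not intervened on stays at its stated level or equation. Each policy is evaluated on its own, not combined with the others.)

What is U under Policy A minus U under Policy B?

545

Policy A (C − 65):
  Z = 72
  K = 119
  C = 230 − 5·72 + 119 (−65 from intervention) = -76
  U = -39 − 3·72 + 119 − 5·(-76) = 244
Policy B (K + 55):
  Z = 72
  K = 119 + 55 = 174
  C = 230 − 5·72 + 174 = 44
  U = -39 − 3·72 + 174 − 5·44 = -301
U: 244 − (-301) = 545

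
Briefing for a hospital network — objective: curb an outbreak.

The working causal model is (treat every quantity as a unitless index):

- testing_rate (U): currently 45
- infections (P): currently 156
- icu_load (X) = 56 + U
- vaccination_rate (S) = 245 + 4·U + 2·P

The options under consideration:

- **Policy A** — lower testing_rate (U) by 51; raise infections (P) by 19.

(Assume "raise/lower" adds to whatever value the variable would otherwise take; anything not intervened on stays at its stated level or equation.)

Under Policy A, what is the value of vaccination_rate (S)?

571

Policy A (U − 51, P + 19):
  U = 45 − 51 = -6
  P = 156 + 19 = 175
  S = 245 + 4·(-6) + 2·175 = 571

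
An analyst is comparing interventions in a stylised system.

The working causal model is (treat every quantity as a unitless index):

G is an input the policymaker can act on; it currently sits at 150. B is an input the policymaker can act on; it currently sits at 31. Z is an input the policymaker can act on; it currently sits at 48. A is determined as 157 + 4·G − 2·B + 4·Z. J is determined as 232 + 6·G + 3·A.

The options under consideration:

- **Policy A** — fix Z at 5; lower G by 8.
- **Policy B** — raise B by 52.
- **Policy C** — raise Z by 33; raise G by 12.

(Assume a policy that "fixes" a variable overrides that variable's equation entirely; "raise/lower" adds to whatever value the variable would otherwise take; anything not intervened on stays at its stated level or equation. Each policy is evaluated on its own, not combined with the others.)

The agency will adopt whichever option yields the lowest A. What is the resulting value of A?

Policy A (Z := 5, G − 8):
  G = 150 − 8 = 142
  B = 31
  Z = 5
  A = 157 + 4·142 − 2·31 + 4·5 = 683
Policy B (B + 52):
  G = 150
  B = 31 + 52 = 83
  Z = 48
  A = 157 + 4·150 − 2·83 + 4·48 = 783
Policy C (Z + 33, G + 12):
  G = 150 + 12 = 162
  B = 31
  Z = 48 + 33 = 81
  A = 157 + 4·162 − 2·31 + 4·81 = 1067
Comparing — Policy A: A=683, Policy B: A=783, Policy C: A=1067. Lowest is 683 (Policy A).

683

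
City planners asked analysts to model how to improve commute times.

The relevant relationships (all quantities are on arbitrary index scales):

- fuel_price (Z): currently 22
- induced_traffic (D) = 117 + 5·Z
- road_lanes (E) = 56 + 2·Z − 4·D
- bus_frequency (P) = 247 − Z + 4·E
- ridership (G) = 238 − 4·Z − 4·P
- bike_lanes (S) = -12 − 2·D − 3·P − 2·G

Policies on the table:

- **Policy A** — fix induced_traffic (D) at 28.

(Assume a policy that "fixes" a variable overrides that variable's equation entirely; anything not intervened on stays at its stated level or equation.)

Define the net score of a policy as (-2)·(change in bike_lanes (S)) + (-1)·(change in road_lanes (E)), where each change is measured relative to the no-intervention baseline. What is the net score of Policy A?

-33432

Baseline:
  Z = 22
  D = 117 + 5·22 = 227
  E = 56 + 2·22 − 4·227 = -808
  P = 247 − 22 + 4·(-808) = -3007
  G = 238 − 4·22 − 4·(-3007) = 12178
  S = -12 − 2·227 − 3·(-3007) − 2·12178 = -15801
Policy A (D := 28):
  Z = 22
  D = 28
  E = 56 + 2·22 − 4·28 = -12
  P = 247 − 22 + 4·(-12) = 177
  G = 238 − 4·22 − 4·177 = -558
  S = -12 − 2·28 − 3·177 − 2·(-558) = 517
ΔS = 517 − (-15801) = 16318; ΔE = -12 − (-808) = 796
Score = (-2)·16318 + (-1)·796 = -33432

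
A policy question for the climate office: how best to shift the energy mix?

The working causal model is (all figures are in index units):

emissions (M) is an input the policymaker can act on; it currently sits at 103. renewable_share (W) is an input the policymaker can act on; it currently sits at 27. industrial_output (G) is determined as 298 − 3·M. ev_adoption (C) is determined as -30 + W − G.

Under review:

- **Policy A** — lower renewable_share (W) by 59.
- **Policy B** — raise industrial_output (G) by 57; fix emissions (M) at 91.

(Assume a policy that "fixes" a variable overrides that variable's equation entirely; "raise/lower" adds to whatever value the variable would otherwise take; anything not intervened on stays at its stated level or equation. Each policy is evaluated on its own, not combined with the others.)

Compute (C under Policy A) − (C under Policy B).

34

Policy A (W − 59):
  M = 103
  W = 27 − 59 = -32
  G = 298 − 3·103 = -11
  C = -30 + (-32) − (-11) = -51
Policy B (G + 57, M := 91):
  M = 91
  W = 27
  G = 298 − 3·91 (+57 from intervention) = 82
  C = -30 + 27 − 82 = -85
C: -51 − (-85) = 34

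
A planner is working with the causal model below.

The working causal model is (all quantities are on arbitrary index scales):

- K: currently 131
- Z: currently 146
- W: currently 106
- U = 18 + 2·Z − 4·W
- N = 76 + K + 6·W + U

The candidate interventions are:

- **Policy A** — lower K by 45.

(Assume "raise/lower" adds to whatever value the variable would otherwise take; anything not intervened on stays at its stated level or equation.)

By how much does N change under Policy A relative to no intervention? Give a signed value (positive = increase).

Baseline:
  K = 131
  Z = 146
  W = 106
  U = 18 + 2·146 − 4·106 = -114
  N = 76 + 131 + 6·106 + (-114) = 729
Policy A (K − 45):
  K = 131 − 45 = 86
  Z = 146
  W = 106
  U = 18 + 2·146 − 4·106 = -114
  N = 76 + 86 + 6·106 + (-114) = 684
Change in N: 684 − 729 = -45

-45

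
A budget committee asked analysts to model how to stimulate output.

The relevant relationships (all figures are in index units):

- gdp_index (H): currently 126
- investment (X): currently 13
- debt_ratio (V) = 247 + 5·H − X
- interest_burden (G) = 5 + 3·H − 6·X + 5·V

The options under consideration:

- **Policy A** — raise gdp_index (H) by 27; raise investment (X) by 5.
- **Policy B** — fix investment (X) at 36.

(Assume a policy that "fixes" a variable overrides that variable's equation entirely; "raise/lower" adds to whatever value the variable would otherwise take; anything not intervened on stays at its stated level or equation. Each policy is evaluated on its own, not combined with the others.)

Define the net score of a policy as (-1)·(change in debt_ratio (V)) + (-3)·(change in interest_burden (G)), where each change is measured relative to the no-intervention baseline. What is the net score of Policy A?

-2233

Baseline:
  H = 126
  X = 13
  V = 247 + 5·126 − 13 = 864
  G = 5 + 3·126 − 6·13 + 5·864 = 4625
Policy A (H + 27, X + 5):
  H = 126 + 27 = 153
  X = 13 + 5 = 18
  V = 247 + 5·153 − 18 = 994
  G = 5 + 3·153 − 6·18 + 5·994 = 5326
ΔV = 994 − 864 = 130; ΔG = 5326 − 4625 = 701
Score = (-1)·130 + (-3)·701 = -2233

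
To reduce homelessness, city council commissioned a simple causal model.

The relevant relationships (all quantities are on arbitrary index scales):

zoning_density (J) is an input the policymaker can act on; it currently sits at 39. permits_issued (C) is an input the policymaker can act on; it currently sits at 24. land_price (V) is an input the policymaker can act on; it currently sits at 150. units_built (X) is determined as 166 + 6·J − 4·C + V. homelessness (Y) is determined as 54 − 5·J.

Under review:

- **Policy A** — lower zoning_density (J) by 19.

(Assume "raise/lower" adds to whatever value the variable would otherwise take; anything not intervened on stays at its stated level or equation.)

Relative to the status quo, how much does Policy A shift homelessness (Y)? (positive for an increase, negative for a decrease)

Baseline:
  J = 39
  Y = 54 − 5·39 = -141
Policy A (J − 19):
  J = 39 − 19 = 20
  Y = 54 − 5·20 = -46
Change in Y: -46 − (-141) = 95

95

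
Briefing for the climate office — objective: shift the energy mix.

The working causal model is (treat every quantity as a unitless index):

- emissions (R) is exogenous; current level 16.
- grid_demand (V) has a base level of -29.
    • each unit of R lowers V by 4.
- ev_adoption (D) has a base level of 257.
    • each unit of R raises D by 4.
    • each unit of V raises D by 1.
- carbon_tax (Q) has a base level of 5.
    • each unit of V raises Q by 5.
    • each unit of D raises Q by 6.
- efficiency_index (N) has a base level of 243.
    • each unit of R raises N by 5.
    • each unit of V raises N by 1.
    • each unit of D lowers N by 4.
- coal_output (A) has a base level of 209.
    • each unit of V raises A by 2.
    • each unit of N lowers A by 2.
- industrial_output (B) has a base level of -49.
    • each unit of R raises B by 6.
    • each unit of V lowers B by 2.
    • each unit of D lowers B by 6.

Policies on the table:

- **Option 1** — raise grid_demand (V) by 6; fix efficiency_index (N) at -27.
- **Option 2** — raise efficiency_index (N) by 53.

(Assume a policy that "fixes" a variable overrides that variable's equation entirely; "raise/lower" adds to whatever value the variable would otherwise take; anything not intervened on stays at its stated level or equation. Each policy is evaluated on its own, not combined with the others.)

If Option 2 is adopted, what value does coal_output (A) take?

Option 2 (N + 53):
  R = 16
  V = -29 − 4·16 = -93
  D = 257 + 4·16 + (-93) = 228
  N = 243 + 5·16 + (-93) − 4·228 (+53 from intervention) = -629
  A = 209 + 2·(-93) − 2·(-629) = 1281

1281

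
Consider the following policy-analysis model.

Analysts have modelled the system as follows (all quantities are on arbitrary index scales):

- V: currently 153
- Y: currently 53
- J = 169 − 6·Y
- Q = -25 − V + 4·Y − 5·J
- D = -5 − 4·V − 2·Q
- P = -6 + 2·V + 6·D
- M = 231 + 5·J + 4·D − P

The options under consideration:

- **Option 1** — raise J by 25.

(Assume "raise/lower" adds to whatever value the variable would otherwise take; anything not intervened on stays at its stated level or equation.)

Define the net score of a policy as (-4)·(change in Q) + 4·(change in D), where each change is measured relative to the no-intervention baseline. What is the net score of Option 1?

Baseline:
  V = 153
  Y = 53
  J = 169 − 6·53 = -149
  Q = -25 − 153 + 4·53 − 5·(-149) = 779
  D = -5 − 4·153 − 2·779 = -2175
Option 1 (J + 25):
  V = 153
  Y = 53
  J = 169 − 6·53 (+25 from intervention) = -124
  Q = -25 − 153 + 4·53 − 5·(-124) = 654
  D = -5 − 4·153 − 2·654 = -1925
ΔQ = 654 − 779 = -125; ΔD = -1925 − (-2175) = 250
Score = (-4)·(-125) + 4·250 = 1500

1500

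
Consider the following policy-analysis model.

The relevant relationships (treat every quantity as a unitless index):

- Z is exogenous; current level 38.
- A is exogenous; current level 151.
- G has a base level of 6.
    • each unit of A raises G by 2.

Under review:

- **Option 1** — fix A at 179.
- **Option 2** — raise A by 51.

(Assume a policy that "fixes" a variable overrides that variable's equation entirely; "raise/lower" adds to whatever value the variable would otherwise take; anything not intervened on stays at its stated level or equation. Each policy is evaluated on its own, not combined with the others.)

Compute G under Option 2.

410

Option 2 (A + 51):
  A = 151 + 51 = 202
  G = 6 + 2·202 = 410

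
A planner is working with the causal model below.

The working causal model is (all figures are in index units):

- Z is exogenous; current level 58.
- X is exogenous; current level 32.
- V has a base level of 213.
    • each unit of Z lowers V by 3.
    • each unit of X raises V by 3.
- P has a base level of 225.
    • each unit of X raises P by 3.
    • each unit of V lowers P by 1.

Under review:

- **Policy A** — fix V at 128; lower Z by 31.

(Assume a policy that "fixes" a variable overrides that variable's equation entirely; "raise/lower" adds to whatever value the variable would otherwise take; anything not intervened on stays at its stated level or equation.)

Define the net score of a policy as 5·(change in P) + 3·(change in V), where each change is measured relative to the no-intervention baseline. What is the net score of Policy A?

Baseline:
  Z = 58
  X = 32
  V = 213 − 3·58 + 3·32 = 135
  P = 225 + 3·32 − 135 = 186
Policy A (V := 128, Z − 31):
  Z = 58 − 31 = 27
  X = 32
  V = 128
  P = 225 + 3·32 − 128 = 193
ΔP = 193 − 186 = 7; ΔV = 128 − 135 = -7
Score = 5·7 + 3·(-7) = 14

14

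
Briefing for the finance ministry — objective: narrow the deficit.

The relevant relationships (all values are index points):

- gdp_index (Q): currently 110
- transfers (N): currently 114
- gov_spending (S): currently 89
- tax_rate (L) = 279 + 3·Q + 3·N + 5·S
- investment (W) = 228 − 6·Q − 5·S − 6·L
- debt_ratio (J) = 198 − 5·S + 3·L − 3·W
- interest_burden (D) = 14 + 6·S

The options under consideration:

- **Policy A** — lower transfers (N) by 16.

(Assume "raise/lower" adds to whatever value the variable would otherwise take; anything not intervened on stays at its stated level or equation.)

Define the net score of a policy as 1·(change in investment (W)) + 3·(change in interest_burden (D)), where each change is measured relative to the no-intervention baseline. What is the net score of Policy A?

Baseline:
  Q = 110
  N = 114
  S = 89
  L = 279 + 3·110 + 3·114 + 5·89 = 1396
  W = 228 − 6·110 − 5·89 − 6·1396 = -9253
  D = 14 + 6·89 = 548
Policy A (N − 16):
  Q = 110
  N = 114 − 16 = 98
  S = 89
  L = 279 + 3·110 + 3·98 + 5·89 = 1348
  W = 228 − 6·110 − 5·89 − 6·1348 = -8965
  D = 14 + 6·89 = 548
ΔW = -8965 − (-9253) = 288; ΔD = 548 − 548 = 0
Score = 1·288 + 3·0 = 288

288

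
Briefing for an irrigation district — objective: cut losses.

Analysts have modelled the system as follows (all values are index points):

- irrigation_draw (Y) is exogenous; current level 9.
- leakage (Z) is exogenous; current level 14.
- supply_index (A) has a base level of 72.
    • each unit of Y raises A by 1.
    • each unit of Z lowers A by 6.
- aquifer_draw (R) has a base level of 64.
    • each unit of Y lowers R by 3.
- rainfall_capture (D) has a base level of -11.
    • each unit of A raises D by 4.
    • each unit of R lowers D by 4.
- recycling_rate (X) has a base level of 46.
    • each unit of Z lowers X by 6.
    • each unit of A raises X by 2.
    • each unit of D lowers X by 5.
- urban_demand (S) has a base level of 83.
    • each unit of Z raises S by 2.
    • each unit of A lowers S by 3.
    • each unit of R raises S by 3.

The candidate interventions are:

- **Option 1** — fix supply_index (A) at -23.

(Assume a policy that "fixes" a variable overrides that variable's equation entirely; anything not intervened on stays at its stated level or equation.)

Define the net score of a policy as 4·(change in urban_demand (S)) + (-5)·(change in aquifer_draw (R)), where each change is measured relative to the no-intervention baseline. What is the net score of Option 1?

240

Baseline:
  Y = 9
  Z = 14
  A = 72 + 9 − 6·14 = -3
  R = 64 − 3·9 = 37
  S = 83 + 2·14 − 3·(-3) + 3·37 = 231
Option 1 (A := -23):
  Y = 9
  Z = 14
  A = -23
  R = 64 − 3·9 = 37
  S = 83 + 2·14 − 3·(-23) + 3·37 = 291
ΔS = 291 − 231 = 60; ΔR = 37 − 37 = 0
Score = 4·60 + (-5)·0 = 240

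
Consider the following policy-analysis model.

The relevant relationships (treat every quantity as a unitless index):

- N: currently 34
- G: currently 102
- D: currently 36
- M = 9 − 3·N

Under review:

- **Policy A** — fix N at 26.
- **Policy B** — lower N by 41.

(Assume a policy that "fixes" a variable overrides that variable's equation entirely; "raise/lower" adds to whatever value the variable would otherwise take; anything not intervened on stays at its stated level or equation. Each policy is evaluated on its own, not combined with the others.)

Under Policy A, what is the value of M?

Policy A (N := 26):
  N = 26
  M = 9 − 3·26 = -69

-69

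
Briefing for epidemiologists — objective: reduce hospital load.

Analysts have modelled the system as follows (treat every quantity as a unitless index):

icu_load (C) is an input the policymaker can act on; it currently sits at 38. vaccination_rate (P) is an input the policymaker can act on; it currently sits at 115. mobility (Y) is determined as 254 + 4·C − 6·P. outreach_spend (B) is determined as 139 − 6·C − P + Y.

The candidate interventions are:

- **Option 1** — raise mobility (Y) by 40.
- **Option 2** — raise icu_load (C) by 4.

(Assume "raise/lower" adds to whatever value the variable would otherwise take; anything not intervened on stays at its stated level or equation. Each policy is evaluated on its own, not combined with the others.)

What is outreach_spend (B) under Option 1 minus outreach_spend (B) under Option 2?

Option 1 (Y + 40):
  C = 38
  P = 115
  Y = 254 + 4·38 − 6·115 (+40 from intervention) = -244
  B = 139 − 6·38 − 115 + (-244) = -448
Option 2 (C + 4):
  C = 38 + 4 = 42
  P = 115
  Y = 254 + 4·42 − 6·115 = -268
  B = 139 − 6·42 − 115 + (-268) = -496
B: -448 − (-496) = 48

48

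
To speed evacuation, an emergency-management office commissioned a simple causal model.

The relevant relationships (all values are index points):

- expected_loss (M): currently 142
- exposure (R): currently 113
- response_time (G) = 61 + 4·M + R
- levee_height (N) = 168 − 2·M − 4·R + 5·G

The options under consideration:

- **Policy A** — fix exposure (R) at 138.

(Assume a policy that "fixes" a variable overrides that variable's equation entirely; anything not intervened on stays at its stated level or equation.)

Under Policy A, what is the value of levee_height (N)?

3167

Policy A (R := 138):
  M = 142
  R = 138
  G = 61 + 4·142 + 138 = 767
  N = 168 − 2·142 − 4·138 + 5·767 = 3167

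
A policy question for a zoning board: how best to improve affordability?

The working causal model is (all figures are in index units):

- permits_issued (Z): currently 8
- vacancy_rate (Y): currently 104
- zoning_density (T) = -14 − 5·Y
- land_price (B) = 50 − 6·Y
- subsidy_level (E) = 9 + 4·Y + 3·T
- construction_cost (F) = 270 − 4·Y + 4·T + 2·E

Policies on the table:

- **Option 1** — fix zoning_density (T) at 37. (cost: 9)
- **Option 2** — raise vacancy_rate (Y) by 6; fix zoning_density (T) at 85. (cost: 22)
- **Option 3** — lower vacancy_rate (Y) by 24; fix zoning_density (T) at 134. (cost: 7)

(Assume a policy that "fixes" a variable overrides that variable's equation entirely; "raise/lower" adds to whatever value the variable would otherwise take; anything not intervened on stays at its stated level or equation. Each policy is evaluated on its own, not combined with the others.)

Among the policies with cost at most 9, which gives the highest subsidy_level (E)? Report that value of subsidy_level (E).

731

Option 1 (T := 37):
  Y = 104
  T = 37
  E = 9 + 4·104 + 3·37 = 536
Option 3 (Y − 24, T := 134):
  Y = 104 − 24 = 80
  T = 134
  E = 9 + 4·80 + 3·134 = 731
Comparing — Option 1: E=536, Option 3: E=731. Highest is 731 (Option 3).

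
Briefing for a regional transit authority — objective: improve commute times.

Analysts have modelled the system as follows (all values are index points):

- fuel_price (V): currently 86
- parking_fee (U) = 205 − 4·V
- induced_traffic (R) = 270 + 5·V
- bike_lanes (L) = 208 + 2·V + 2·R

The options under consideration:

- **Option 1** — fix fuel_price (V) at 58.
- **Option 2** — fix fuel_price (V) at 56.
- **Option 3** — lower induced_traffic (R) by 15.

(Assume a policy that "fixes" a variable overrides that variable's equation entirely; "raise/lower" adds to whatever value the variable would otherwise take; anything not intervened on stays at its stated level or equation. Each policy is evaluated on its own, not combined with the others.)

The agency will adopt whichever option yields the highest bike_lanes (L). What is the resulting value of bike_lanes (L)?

Option 1 (V := 58):
  V = 58
  R = 270 + 5·58 = 560
  L = 208 + 2·58 + 2·560 = 1444
Option 2 (V := 56):
  V = 56
  R = 270 + 5·56 = 550
  L = 208 + 2·56 + 2·550 = 1420
Option 3 (R − 15):
  V = 86
  R = 270 + 5·86 (−15 from intervention) = 685
  L = 208 + 2·86 + 2·685 = 1750
Comparing — Option 1: L=1444, Option 2: L=1420, Option 3: L=1750. Highest is 1750 (Option 3).

1750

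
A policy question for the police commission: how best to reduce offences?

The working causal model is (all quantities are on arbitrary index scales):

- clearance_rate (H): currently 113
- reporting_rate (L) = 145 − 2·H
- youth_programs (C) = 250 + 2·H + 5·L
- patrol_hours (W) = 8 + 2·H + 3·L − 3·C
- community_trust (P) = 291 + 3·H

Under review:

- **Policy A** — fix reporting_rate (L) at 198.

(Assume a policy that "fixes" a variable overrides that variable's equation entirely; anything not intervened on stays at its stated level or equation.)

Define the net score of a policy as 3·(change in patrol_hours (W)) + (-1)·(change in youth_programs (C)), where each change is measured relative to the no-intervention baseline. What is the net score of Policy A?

Baseline:
  H = 113
  L = 145 − 2·113 = -81
  C = 250 + 2·113 + 5·(-81) = 71
  W = 8 + 2·113 + 3·(-81) − 3·71 = -222
Policy A (L := 198):
  H = 113
  L = 198
  C = 250 + 2·113 + 5·198 = 1466
  W = 8 + 2·113 + 3·198 − 3·1466 = -3570
ΔW = -3570 − (-222) = -3348; ΔC = 1466 − 71 = 1395
Score = 3·(-3348) + (-1)·1395 = -11439

-11439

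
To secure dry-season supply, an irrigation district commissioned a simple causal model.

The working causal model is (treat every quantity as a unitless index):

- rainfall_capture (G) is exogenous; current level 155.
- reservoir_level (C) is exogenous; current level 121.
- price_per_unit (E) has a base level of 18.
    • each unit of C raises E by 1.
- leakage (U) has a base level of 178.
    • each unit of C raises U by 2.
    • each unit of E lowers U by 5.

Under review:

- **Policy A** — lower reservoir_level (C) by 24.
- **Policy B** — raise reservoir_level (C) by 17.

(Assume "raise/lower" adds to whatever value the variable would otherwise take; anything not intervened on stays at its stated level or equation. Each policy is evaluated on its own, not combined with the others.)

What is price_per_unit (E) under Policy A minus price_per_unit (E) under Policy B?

Policy A (C − 24):
  C = 121 − 24 = 97
  E = 18 + 97 = 115
Policy B (C + 17):
  C = 121 + 17 = 138
  E = 18 + 138 = 156
E: 115 − 156 = -41

-41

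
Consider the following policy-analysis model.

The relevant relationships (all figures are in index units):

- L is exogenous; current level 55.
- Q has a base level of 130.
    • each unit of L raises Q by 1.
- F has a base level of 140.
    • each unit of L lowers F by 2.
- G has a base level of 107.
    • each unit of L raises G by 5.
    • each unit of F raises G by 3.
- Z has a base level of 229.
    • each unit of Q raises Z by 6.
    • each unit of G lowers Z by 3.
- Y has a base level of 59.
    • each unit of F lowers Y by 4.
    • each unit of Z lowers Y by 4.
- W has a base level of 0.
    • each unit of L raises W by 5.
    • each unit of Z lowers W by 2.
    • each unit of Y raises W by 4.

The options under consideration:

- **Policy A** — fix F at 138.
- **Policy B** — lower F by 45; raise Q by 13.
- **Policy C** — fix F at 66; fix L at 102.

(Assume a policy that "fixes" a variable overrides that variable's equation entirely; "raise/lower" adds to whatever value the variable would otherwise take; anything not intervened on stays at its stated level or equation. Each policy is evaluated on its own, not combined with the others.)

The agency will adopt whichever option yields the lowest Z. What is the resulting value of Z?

-1049

Policy A (F := 138):
  L = 55
  Q = 130 + 55 = 185
  F = 138
  G = 107 + 5·55 + 3·138 = 796
  Z = 229 + 6·185 − 3·796 = -1049
Policy B (F − 45, Q + 13):
  L = 55
  Q = 130 + 55 (+13 from intervention) = 198
  F = 140 − 2·55 (−45 from intervention) = -15
  G = 107 + 5·55 + 3·(-15) = 337
  Z = 229 + 6·198 − 3·337 = 406
Policy C (F := 66, L := 102):
  L = 102
  Q = 130 + 102 = 232
  F = 66
  G = 107 + 5·102 + 3·66 = 815
  Z = 229 + 6·232 − 3·815 = -824
Comparing — Policy A: Z=-1049, Policy B: Z=406, Policy C: Z=-824. Lowest is -1049 (Policy A).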